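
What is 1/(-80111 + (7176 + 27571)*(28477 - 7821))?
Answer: 1/717653921 ≈ 1.3934e-9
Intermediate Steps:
1/(-80111 + (7176 + 27571)*(28477 - 7821)) = 1/(-80111 + 34747*20656) = 1/(-80111 + 717734032) = 1/717653921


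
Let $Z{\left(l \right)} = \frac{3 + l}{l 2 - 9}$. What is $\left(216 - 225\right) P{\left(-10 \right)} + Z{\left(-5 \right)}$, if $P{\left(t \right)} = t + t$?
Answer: $\frac{3422}{19} \approx 180.11$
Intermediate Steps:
$P{\left(t \right)} = 2 t$
$Z{\left(l \right)} = \frac{3 + l}{-9 + 2 l}$ ($Z{\left(l \right)} = \frac{3 + l}{2 l - 9} = \frac{3 + l}{-9 + 2 l}$)
$\left(216 - 225\right) P{\left(-10 \right)} + Z{\left(-5 \right)} = \left(216 - 225\right) 2 \left(-10\right) + \frac{3 - 5}{-9 + 2 \left(-5\right)} = \left(-9\right) \left(-20\right) + \frac{1}{-9 - 10} \left(-2\right) = 180 + \frac{1}{-19} \left(-2\right) = 180 - - \frac{2}{19} = 180 + \frac{2}{19} = \frac{3422}{19}$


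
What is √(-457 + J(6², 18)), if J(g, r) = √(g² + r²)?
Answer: √(-457 + 18*√5) ≈ 20.414*I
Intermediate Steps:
√(-457 + J(6², 18)) = √(-457 + √((6²)² + 18²)) = √(-457 + √(36² + 324)) = √(-457 + √(1296 + 324)) = √(-457 + √1620) = √(-457 + 18*√5)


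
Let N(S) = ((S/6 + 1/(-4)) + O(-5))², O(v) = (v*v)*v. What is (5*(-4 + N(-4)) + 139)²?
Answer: 130707566773081/20736 ≈ 6.3034e+9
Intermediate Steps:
O(v) = v³ (O(v) = v²*v = v³)
N(S) = (-501/4 + S/6)² (N(S) = ((S/6 + 1/(-4)) + (-5)³)² = ((S*(⅙) + 1*(-¼)) - 125)² = ((S/6 - ¼) - 125)² = ((-¼ + S/6) - 125)² = (-501/4 + S/6)²)
(5*(-4 + N(-4)) + 139)² = (5*(-4 + (-1503 + 2*(-4))²/144) + 139)² = (5*(-4 + (-1503 - 8)²/144) + 139)² = (5*(-4 + (1/144)*(-1511)²) + 139)² = (5*(-4 + (1/144)*2283121) + 139)² = (5*(-4 + 2283121/144) + 139)² = (5*(2282545/144) + 139)² = (11412725/144 + 139)² = (11432741/144)² = 130707566773081/20736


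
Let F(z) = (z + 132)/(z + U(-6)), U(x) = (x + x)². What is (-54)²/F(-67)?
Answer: 224532/65 ≈ 3454.3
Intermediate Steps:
U(x) = 4*x² (U(x) = (2*x)² = 4*x²)
F(z) = (132 + z)/(144 + z) (F(z) = (z + 132)/(z + 4*(-6)²) = (132 + z)/(z + 4*36) = (132 + z)/(z + 144) = (132 + z)/(144 + z))
(-54)²/F(-67) = (-54)²/(((132 - 67)/(144 - 67))) = 2916/((65/77)) = 2916/(((1/77)*65)) = 2916/(65/77) = 2916*(77/65) = 224532/65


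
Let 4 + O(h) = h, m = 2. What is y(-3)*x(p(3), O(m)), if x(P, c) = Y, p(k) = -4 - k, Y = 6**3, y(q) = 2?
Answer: 432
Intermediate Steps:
Y = 216
O(h) = -4 + h
x(P, c) = 216
y(-3)*x(p(3), O(m)) = 2*216 = 432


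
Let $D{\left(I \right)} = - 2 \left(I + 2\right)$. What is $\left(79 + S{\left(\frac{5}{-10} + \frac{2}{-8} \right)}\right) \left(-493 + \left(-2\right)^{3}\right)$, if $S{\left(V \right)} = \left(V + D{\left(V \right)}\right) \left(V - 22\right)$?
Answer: $- \frac{1225947}{16} \approx -76622.0$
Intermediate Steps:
$D{\left(I \right)} = -4 - 2 I$ ($D{\left(I \right)} = - 2 \left(2 + I\right) = -4 - 2 I$)
$S{\left(V \right)} = \left(-22 + V\right) \left(-4 - V\right)$ ($S{\left(V \right)} = \left(V - \left(4 + 2 V\right)\right) \left(V - 22\right) = \left(-4 - V\right) \left(-22 + V\right) = \left(-22 + V\right) \left(-4 - V\right)$)
$\left(79 + S{\left(\frac{5}{-10} + \frac{2}{-8} \right)}\right) \left(-493 + \left(-2\right)^{3}\right) = \left(79 + \left(88 - \left(\frac{5}{-10} + \frac{2}{-8}\right)^{2} + 18 \left(\frac{5}{-10} + \frac{2}{-8}\right)\right)\right) \left(-493 + \left(-2\right)^{3}\right) = \left(79 + \left(88 - \left(5 \left(- \frac{1}{10}\right) + 2 \left(- \frac{1}{8}\right)\right)^{2} + 18 \left(5 \left(- \frac{1}{10}\right) + 2 \left(- \frac{1}{8}\right)\right)\right)\right) \left(-493 - 8\right) = \left(79 + \left(88 - \left(- \frac{1}{2} - \frac{1}{4}\right)^{2} + 18 \left(- \frac{1}{2} - \frac{1}{4}\right)\right)\right) \left(-501\right) = \left(79 + \left(88 - \left(- \frac{3}{4}\right)^{2} + 18 \left(- \frac{3}{4}\right)\right)\right) \left(-501\right) = \left(79 - - \frac{1183}{16}\right) \left(-501\right) = \left(79 + \frac{1183}{16}\right) \left(-501\right) = \frac{2447}{16} \left(-501\right) = - \frac{1225947}{16}$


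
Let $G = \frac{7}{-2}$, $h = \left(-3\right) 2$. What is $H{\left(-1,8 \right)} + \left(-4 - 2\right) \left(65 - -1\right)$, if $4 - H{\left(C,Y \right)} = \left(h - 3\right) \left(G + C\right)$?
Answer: $- \frac{865}{2} \approx -432.5$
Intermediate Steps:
$h = -6$
$G = - \frac{7}{2}$ ($G = 7 \left(- \frac{1}{2}\right) = - \frac{7}{2} \approx -3.5$)
$H{\left(C,Y \right)} = - \frac{55}{2} + 9 C$ ($H{\left(C,Y \right)} = 4 - \left(-6 - 3\right) \left(- \frac{7}{2} + C\right) = 4 - - 9 \left(- \frac{7}{2} + C\right) = 4 - \left(\frac{63}{2} - 9 C\right) = 4 + \left(- \frac{63}{2} + 9 C\right) = - \frac{55}{2} + 9 C$)
$H{\left(-1,8 \right)} + \left(-4 - 2\right) \left(65 - -1\right) = \left(- \frac{55}{2} + 9 \left(-1\right)\right) + \left(-4 - 2\right) \left(65 - -1\right) = \left(- \frac{55}{2} - 9\right) + \left(-4 - 2\right) \left(65 + 1\right) = - \frac{73}{2} - 396 = - \frac{865}{2}$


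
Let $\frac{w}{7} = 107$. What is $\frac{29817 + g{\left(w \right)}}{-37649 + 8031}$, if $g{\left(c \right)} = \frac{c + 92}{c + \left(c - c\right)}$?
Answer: $- \frac{11166887}{11091941} \approx -1.0068$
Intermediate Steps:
$w = 749$ ($w = 7 \cdot 107 = 749$)
$g{\left(c \right)} = \frac{92 + c}{c}$ ($g{\left(c \right)} = \frac{92 + c}{c + 0} = \frac{92 + c}{c}$)
$\frac{29817 + g{\left(w \right)}}{-37649 + 8031} = \frac{29817 + \frac{92 + 749}{749}}{-37649 + 8031} = \frac{29817 + \frac{1}{749} \cdot 841}{-29618} = \left(29817 + \frac{841}{749}\right) \left(- \frac{1}{29618}\right) = \frac{22333774}{749} \left(- \frac{1}{29618}\right) = - \frac{11166887}{11091941}$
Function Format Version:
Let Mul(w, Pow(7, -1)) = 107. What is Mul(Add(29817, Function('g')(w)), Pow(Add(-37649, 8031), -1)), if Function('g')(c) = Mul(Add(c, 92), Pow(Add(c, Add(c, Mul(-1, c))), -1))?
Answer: Rational(-11166887, 11091941) ≈ -1.0068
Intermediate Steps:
w = 749 (w = Mul(7, 107) = 749)
Function('g')(c) = Mul(Pow(c, -1), Add(92, c)) (Function('g')(c) = Mul(Add(92, c), Pow(Add(c, 0), -1)) = Mul(Add(92, c), Pow(c, -1)) = Mul(Pow(c, -1), Add(92, c)))
Mul(Add(29817, Function('g')(w)), Pow(Add(-37649, 8031), -1)) = Mul(Add(29817, Mul(Pow(749, -1), Add(92, 749))), Pow(Add(-37649, 8031), -1)) = Mul(Add(29817, Mul(Rational(1, 749), 841)), Pow(-29618, -1)) = Mul(Add(29817, Rational(841, 749)), Rational(-1, 29618)) = Mul(Rational(22333774, 749), Rational(-1, 29618)) = Rational(-11166887, 11091941)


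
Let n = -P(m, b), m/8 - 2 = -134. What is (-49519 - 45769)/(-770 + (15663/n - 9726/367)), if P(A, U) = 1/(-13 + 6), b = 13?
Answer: -34970696/39945931 ≈ -0.87545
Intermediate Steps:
m = -1056 (m = 16 + 8*(-134) = 16 - 1072 = -1056)
P(A, U) = -1/7 (P(A, U) = 1/(-7) = -1/7)
n = 1/7 (n = -1*(-1/7) = 1/7 ≈ 0.14286)
(-49519 - 45769)/(-770 + (15663/n - 9726/367)) = (-49519 - 45769)/(-770 + (15663/(1/7) - 9726/367)) = -95288/(-770 + (15663*7 - 9726*1/367)) = -95288/(-770 + (109641 - 9726/367)) = -95288/(-770 + 40228521/367) = -95288/39945931/367 = -95288*367/39945931 = -34970696/39945931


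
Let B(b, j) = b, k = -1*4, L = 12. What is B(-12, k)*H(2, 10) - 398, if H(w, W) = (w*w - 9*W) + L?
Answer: 490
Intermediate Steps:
H(w, W) = 12 + w² - 9*W (H(w, W) = (w*w - 9*W) + 12 = (w² - 9*W) + 12 = 12 + w² - 9*W)
k = -4
B(-12, k)*H(2, 10) - 398 = -12*(12 + 2² - 9*10) - 398 = -12*(12 + 4 - 90) - 398 = -12*(-74) - 398 = 888 - 398 = 490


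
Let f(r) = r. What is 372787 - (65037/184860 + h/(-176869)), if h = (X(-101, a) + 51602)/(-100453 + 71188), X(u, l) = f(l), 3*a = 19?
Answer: 2161820358755721907/5799082046940 ≈ 3.7279e+5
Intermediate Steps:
a = 19/3 (a = (1/3)*19 = 19/3 ≈ 6.3333)
X(u, l) = l
h = -30965/17559 (h = (19/3 + 51602)/(-100453 + 71188) = (154825/3)/(-29265) = (154825/3)*(-1/29265) = -30965/17559 ≈ -1.7635)
372787 - (65037/184860 + h/(-176869)) = 372787 - (65037/184860 - 30965/17559/(-176869)) = 372787 - (65037*(1/184860) - 30965/17559*(-1/176869)) = 372787 - (21679/61620 + 2815/282331161) = 372787 - 1*2040276899873/5799082046940 = 372787 - 2040276899873/5799082046940 = 2161820358755721907/5799082046940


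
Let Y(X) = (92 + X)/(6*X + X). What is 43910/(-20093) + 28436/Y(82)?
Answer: 163977805106/1748091 ≈ 93804.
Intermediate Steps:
Y(X) = (92 + X)/(7*X) (Y(X) = (92 + X)/((7*X)) = (92 + X)*(1/(7*X)) = (92 + X)/(7*X))
43910/(-20093) + 28436/Y(82) = 43910/(-20093) + 28436/(((1/7)*(92 + 82)/82)) = 43910*(-1/20093) + 28436/(((1/7)*(1/82)*174)) = -43910/20093 + 28436/(87/287) = -43910/20093 + 28436*(287/87) = -43910/20093 + 8161132/87 = 163977805106/1748091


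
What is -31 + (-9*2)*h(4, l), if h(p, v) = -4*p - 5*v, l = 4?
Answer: 617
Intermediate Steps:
h(p, v) = -5*v - 4*p
-31 + (-9*2)*h(4, l) = -31 + (-9*2)*(-5*4 - 4*4) = -31 - 18*(-20 - 16) = -31 - 18*(-36) = -31 + 648 = 617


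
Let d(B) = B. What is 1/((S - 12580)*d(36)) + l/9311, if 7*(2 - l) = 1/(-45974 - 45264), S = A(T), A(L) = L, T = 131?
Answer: 283254023743/1332530306992332 ≈ 0.00021257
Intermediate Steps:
S = 131
l = 1277333/638666 (l = 2 - 1/(7*(-45974 - 45264)) = 2 - ⅐/(-91238) = 2 - ⅐*(-1/91238) = 2 + 1/638666 = 1277333/638666 ≈ 2.0000)
1/((S - 12580)*d(36)) + l/9311 = 1/((131 - 12580)*36) + (1277333/638666)/9311 = (1/36)/(-12449) + (1277333/638666)*(1/9311) = -1/12449*1/36 + 1277333/5946619126 = -1/448164 + 1277333/5946619126 = 283254023743/1332530306992332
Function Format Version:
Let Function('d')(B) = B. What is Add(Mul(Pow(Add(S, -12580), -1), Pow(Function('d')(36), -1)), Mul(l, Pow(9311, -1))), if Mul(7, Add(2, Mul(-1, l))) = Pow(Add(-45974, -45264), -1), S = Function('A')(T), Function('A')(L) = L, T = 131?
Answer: Rational(283254023743, 1332530306992332) ≈ 0.00021257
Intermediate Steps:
S = 131
l = Rational(1277333, 638666) (l = Add(2, Mul(Rational(-1, 7), Pow(Add(-45974, -45264), -1))) = Add(2, Mul(Rational(-1, 7), Pow(-91238, -1))) = Add(2, Mul(Rational(-1, 7), Rational(-1, 91238))) = Add(2, Rational(1, 638666)) = Rational(1277333, 638666) ≈ 2.0000)
Add(Mul(Pow(Add(S, -12580), -1), Pow(Function('d')(36), -1)), Mul(l, Pow(9311, -1))) = Add(Mul(Pow(Add(131, -12580), -1), Pow(36, -1)), Mul(Rational(1277333, 638666), Pow(9311, -1))) = Add(Mul(Pow(-12449, -1), Rational(1, 36)), Mul(Rational(1277333, 638666), Rational(1, 9311))) = Add(Mul(Rational(-1, 12449), Rational(1, 36)), Rational(1277333, 5946619126)) = Add(Rational(-1, 448164), Rational(1277333, 5946619126)) = Rational(283254023743, 1332530306992332)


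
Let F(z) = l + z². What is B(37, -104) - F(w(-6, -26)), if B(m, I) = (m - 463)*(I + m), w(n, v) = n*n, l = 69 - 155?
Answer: 27332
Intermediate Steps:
l = -86
w(n, v) = n²
F(z) = -86 + z²
B(m, I) = (-463 + m)*(I + m)
B(37, -104) - F(w(-6, -26)) = (37² - 463*(-104) - 463*37 - 104*37) - (-86 + ((-6)²)²) = (1369 + 48152 - 17131 - 3848) - (-86 + 36²) = 28542 - (-86 + 1296) = 28542 - 1*1210 = 28542 - 1210 = 27332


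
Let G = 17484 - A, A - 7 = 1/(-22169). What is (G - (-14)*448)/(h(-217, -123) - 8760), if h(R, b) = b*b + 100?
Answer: 526491582/143411261 ≈ 3.6712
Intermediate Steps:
A = 155182/22169 (A = 7 + 1/(-22169) = 7 - 1/22169 = 155182/22169 ≈ 7.0000)
G = 387447614/22169 (G = 17484 - 1*155182/22169 = 17484 - 155182/22169 = 387447614/22169 ≈ 17477.)
h(R, b) = 100 + b² (h(R, b) = b² + 100 = 100 + b²)
(G - (-14)*448)/(h(-217, -123) - 8760) = (387447614/22169 - (-14)*448)/((100 + (-123)²) - 8760) = (387447614/22169 - 14*(-448))/((100 + 15129) - 8760) = (387447614/22169 + 6272)/(15229 - 8760) = (526491582/22169)/6469 = (526491582/22169)*(1/6469) = 526491582/143411261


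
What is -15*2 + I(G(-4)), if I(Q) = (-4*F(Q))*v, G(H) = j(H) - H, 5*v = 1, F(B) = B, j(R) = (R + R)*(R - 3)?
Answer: -78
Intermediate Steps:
j(R) = 2*R*(-3 + R) (j(R) = (2*R)*(-3 + R) = 2*R*(-3 + R))
v = ⅕ (v = (⅕)*1 = ⅕ ≈ 0.20000)
G(H) = -H + 2*H*(-3 + H) (G(H) = 2*H*(-3 + H) - H = -H + 2*H*(-3 + H))
I(Q) = -4*Q/5 (I(Q) = -4*Q*(⅕) = -4*Q/5)
-15*2 + I(G(-4)) = -15*2 - (-16)*(-7 + 2*(-4))/5 = -30 - (-16)*(-7 - 8)/5 = -30 - (-16)*(-15)/5 = -30 - ⅘*60 = -30 - 48 = -78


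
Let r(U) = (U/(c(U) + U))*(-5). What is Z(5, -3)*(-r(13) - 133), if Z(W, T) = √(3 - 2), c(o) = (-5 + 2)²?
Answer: -2861/22 ≈ -130.05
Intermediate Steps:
c(o) = 9 (c(o) = (-3)² = 9)
Z(W, T) = 1 (Z(W, T) = √1 = 1)
r(U) = -5*U/(9 + U) (r(U) = (U/(9 + U))*(-5) = -5*U/(9 + U))
Z(5, -3)*(-r(13) - 133) = 1*(-(-5)*13/(9 + 13) - 133) = 1*(-(-5)*13/22 - 133) = 1*(-1*(-65/22) - 133) = 1*(65/22 - 133) = 1*(-2861/22) = -2861/22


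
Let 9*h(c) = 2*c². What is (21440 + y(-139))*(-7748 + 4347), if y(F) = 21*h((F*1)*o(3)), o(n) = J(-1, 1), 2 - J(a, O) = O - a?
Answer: -72917440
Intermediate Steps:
J(a, O) = 2 + a - O (J(a, O) = 2 - (O - a) = 2 + (a - O) = 2 + a - O)
o(n) = 0 (o(n) = 2 - 1 - 1*1 = 2 - 1 - 1 = 0)
h(c) = 2*c²/9 (h(c) = (2*c²)/9 = 2*c²/9)
y(F) = 0 (y(F) = 21*(2*((F*1)*0)²/9) = 21*(2*(F*0)²/9) = 21*((2/9)*0²) = 21*((2/9)*0) = 21*0 = 0)
(21440 + y(-139))*(-7748 + 4347) = (21440 + 0)*(-7748 + 4347) = 21440*(-3401) = -72917440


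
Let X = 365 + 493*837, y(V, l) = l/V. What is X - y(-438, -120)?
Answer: 30149418/73 ≈ 4.1301e+5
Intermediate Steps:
X = 413006 (X = 365 + 412641 = 413006)
X - y(-438, -120) = 413006 - (-120)/(-438) = 413006 - (-120)*(-1)/438 = 413006 - 1*20/73 = 413006 - 20/73 = 30149418/73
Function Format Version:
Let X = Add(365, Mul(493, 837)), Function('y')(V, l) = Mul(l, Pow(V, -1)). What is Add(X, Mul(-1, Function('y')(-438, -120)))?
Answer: Rational(30149418, 73) ≈ 4.1301e+5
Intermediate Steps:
X = 413006 (X = Add(365, 412641) = 413006)
Add(X, Mul(-1, Function('y')(-438, -120))) = Add(413006, Mul(-1, Mul(-120, Pow(-438, -1)))) = Add(413006, Mul(-1, Mul(-120, Rational(-1, 438)))) = Add(413006, Mul(-1, Rational(20, 73))) = Add(413006, Rational(-20, 73)) = Rational(30149418, 73)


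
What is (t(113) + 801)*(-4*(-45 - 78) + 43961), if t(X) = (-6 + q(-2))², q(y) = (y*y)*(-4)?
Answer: 57122105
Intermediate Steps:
q(y) = -4*y² (q(y) = y²*(-4) = -4*y²)
t(X) = 484 (t(X) = (-6 - 4*(-2)²)² = (-6 - 4*4)² = (-6 - 16)² = (-22)² = 484)
(t(113) + 801)*(-4*(-45 - 78) + 43961) = (484 + 801)*(-4*(-45 - 78) + 43961) = 1285*(-4*(-123) + 43961) = 1285*(492 + 43961) = 1285*44453 = 57122105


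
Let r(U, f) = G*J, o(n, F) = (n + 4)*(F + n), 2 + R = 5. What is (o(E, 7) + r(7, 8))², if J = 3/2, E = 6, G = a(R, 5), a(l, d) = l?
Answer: 72361/4 ≈ 18090.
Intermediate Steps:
R = 3 (R = -2 + 5 = 3)
G = 3
o(n, F) = (4 + n)*(F + n)
J = 3/2 (J = 3*(½) = 3/2 ≈ 1.5000)
r(U, f) = 9/2 (r(U, f) = 3*(3/2) = 9/2)
(o(E, 7) + r(7, 8))² = ((6² + 4*7 + 4*6 + 7*6) + 9/2)² = ((36 + 28 + 24 + 42) + 9/2)² = (130 + 9/2)² = (269/2)² = 72361/4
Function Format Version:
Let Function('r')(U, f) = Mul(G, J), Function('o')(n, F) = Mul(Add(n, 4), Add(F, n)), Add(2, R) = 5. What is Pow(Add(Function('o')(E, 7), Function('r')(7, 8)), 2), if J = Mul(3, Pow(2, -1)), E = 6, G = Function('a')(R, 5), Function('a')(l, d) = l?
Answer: Rational(72361, 4) ≈ 18090.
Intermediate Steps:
R = 3 (R = Add(-2, 5) = 3)
G = 3
Function('o')(n, F) = Mul(Add(4, n), Add(F, n))
J = Rational(3, 2) (J = Mul(3, Rational(1, 2)) = Rational(3, 2) ≈ 1.5000)
Function('r')(U, f) = Rational(9, 2) (Function('r')(U, f) = Mul(3, Rational(3, 2)) = Rational(9, 2))
Pow(Add(Function('o')(E, 7), Function('r')(7, 8)), 2) = Pow(Add(Add(Pow(6, 2), Mul(4, 7), Mul(4, 6), Mul(7, 6)), Rational(9, 2)), 2) = Pow(Add(Add(36, 28, 24, 42), Rational(9, 2)), 2) = Pow(Add(130, Rational(9, 2)), 2) = Pow(Rational(269, 2), 2) = Rational(72361, 4)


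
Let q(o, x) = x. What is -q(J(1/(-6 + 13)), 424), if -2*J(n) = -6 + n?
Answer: -424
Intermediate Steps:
J(n) = 3 - n/2 (J(n) = -(-6 + n)/2 = 3 - n/2)
-q(J(1/(-6 + 13)), 424) = -1*424 = -424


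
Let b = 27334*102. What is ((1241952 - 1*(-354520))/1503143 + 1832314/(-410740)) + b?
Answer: 78243352254368279/28063679810 ≈ 2.7881e+6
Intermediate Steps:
b = 2788068
((1241952 - 1*(-354520))/1503143 + 1832314/(-410740)) + b = ((1241952 - 1*(-354520))/1503143 + 1832314/(-410740)) + 2788068 = ((1241952 + 354520)*(1/1503143) + 1832314*(-1/410740)) + 2788068 = (1596472*(1/1503143) - 83287/18670) + 2788068 = (1596472/1503143 - 83287/18670) + 2788068 = -95386138801/28063679810 + 2788068 = 78243352254368279/28063679810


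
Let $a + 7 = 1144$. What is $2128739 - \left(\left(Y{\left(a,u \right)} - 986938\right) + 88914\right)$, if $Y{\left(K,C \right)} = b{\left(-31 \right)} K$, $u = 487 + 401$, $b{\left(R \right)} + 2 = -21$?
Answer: $3052914$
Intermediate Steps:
$a = 1137$ ($a = -7 + 1144 = 1137$)
$b{\left(R \right)} = -23$ ($b{\left(R \right)} = -2 - 21 = -23$)
$u = 888$
$Y{\left(K,C \right)} = - 23 K$
$2128739 - \left(\left(Y{\left(a,u \right)} - 986938\right) + 88914\right) = 2128739 - \left(\left(\left(-23\right) 1137 - 986938\right) + 88914\right) = 2128739 - \left(\left(-26151 - 986938\right) + 88914\right) = 2128739 - \left(-1013089 + 88914\right) = 2128739 - -924175 = 2128739 + 924175 = 3052914$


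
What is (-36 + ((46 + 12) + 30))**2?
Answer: 2704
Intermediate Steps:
(-36 + ((46 + 12) + 30))**2 = (-36 + (58 + 30))**2 = (-36 + 88)**2 = 52**2 = 2704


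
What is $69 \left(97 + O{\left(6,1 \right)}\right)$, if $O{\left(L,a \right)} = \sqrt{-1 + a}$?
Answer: $6693$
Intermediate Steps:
$69 \left(97 + O{\left(6,1 \right)}\right) = 69 \left(97 + \sqrt{-1 + 1}\right) = 69 \left(97 + \sqrt{0}\right) = 69 \left(97 + 0\right) = 69 \cdot 97 = 6693$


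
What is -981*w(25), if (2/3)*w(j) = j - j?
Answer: 0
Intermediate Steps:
w(j) = 0 (w(j) = 3*(j - j)/2 = (3/2)*0 = 0)
-981*w(25) = -981*0 = 0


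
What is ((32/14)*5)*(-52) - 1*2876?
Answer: -24292/7 ≈ -3470.3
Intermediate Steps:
((32/14)*5)*(-52) - 1*2876 = ((32*(1/14))*5)*(-52) - 2876 = ((16/7)*5)*(-52) - 2876 = (80/7)*(-52) - 2876 = -4160/7 - 2876 = -24292/7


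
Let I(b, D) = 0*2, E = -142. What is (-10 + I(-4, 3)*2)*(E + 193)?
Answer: -510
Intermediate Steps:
I(b, D) = 0
(-10 + I(-4, 3)*2)*(E + 193) = (-10 + 0*2)*(-142 + 193) = (-10 + 0)*51 = -10*51 = -510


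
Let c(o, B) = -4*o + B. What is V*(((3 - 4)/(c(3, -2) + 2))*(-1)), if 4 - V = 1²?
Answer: -¼ ≈ -0.25000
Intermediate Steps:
c(o, B) = B - 4*o
V = 3 (V = 4 - 1*1² = 4 - 1*1 = 4 - 1 = 3)
V*(((3 - 4)/(c(3, -2) + 2))*(-1)) = 3*(((3 - 4)/((-2 - 4*3) + 2))*(-1)) = 3*(-1/((-2 - 12) + 2)*(-1)) = 3*(-1/(-14 + 2)*(-1)) = 3*(-1/(-12)*(-1)) = 3*(-1*(-1/12)*(-1)) = 3*((1/12)*(-1)) = 3*(-1/12) = -¼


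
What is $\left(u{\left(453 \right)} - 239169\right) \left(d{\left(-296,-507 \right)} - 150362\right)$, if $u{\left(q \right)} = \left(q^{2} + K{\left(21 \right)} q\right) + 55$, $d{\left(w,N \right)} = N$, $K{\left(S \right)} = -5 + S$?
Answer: $4021714933$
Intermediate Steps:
$u{\left(q \right)} = 55 + q^{2} + 16 q$ ($u{\left(q \right)} = \left(q^{2} + \left(-5 + 21\right) q\right) + 55 = \left(q^{2} + 16 q\right) + 55 = 55 + q^{2} + 16 q$)
$\left(u{\left(453 \right)} - 239169\right) \left(d{\left(-296,-507 \right)} - 150362\right) = \left(\left(55 + 453^{2} + 16 \cdot 453\right) - 239169\right) \left(-507 - 150362\right) = \left(\left(55 + 205209 + 7248\right) - 239169\right) \left(-150869\right) = \left(212512 - 239169\right) \left(-150869\right) = \left(-26657\right) \left(-150869\right) = 4021714933$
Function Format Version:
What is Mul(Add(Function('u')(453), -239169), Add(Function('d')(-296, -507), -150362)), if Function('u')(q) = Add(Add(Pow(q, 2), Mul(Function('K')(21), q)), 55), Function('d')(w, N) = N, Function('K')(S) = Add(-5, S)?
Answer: 4021714933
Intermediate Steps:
Function('u')(q) = Add(55, Pow(q, 2), Mul(16, q)) (Function('u')(q) = Add(Add(Pow(q, 2), Mul(Add(-5, 21), q)), 55) = Add(Add(Pow(q, 2), Mul(16, q)), 55) = Add(55, Pow(q, 2), Mul(16, q)))
Mul(Add(Function('u')(453), -239169), Add(Function('d')(-296, -507), -150362)) = Mul(Add(Add(55, Pow(453, 2), Mul(16, 453)), -239169), Add(-507, -150362)) = Mul(Add(Add(55, 205209, 7248), -239169), -150869) = Mul(Add(212512, -239169), -150869) = Mul(-26657, -150869) = 4021714933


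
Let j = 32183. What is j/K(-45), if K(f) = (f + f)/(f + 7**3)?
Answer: -4795267/45 ≈ -1.0656e+5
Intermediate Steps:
K(f) = 2*f/(343 + f) (K(f) = (2*f)/(f + 343) = (2*f)/(343 + f) = 2*f/(343 + f))
j/K(-45) = 32183/((2*(-45)/(343 - 45))) = 32183/((2*(-45)/298)) = 32183/((2*(-45)*(1/298))) = 32183/(-45/149) = 32183*(-149/45) = -4795267/45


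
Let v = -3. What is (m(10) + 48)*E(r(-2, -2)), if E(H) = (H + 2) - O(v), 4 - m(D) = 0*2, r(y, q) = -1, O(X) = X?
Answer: 208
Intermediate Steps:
m(D) = 4 (m(D) = 4 - 0*2 = 4 - 1*0 = 4 + 0 = 4)
E(H) = 5 + H (E(H) = (H + 2) - 1*(-3) = (2 + H) + 3 = 5 + H)
(m(10) + 48)*E(r(-2, -2)) = (4 + 48)*(5 - 1) = 52*4 = 208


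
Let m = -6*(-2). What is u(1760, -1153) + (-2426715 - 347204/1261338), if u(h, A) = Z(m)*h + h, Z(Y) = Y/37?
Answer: -4351724050393/1794981 ≈ -2.4244e+6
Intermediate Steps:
m = 12
Z(Y) = Y/37 (Z(Y) = Y*(1/37) = Y/37)
u(h, A) = 49*h/37 (u(h, A) = ((1/37)*12)*h + h = 12*h/37 + h = 49*h/37)
u(1760, -1153) + (-2426715 - 347204/1261338) = (49/37)*1760 + (-2426715 - 347204/1261338) = 86240/37 + (-2426715 - 347204*1/1261338) = 86240/37 + (-2426715 - 13354/48513) = 86240/37 - 117727238149/48513 = -4351724050393/1794981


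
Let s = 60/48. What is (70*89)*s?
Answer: 15575/2 ≈ 7787.5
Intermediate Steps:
s = 5/4 (s = 60*(1/48) = 5/4 ≈ 1.2500)
(70*89)*s = (70*89)*(5/4) = 6230*(5/4) = 15575/2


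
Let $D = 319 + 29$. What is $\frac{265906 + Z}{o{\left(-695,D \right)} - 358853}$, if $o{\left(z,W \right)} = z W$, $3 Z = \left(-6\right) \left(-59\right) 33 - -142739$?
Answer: $- \frac{952139}{1802139} \approx -0.52834$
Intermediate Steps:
$Z = \frac{154421}{3}$ ($Z = \frac{\left(-6\right) \left(-59\right) 33 - -142739}{3} = \frac{354 \cdot 33 + 142739}{3} = \frac{11682 + 142739}{3} = \frac{1}{3} \cdot 154421 = \frac{154421}{3} \approx 51474.0$)
$D = 348$
$o{\left(z,W \right)} = W z$
$\frac{265906 + Z}{o{\left(-695,D \right)} - 358853} = \frac{265906 + \frac{154421}{3}}{348 \left(-695\right) - 358853} = \frac{952139}{3 \left(-241860 - 358853\right)} = \frac{952139}{3 \left(-600713\right)} = \frac{952139}{3} \left(- \frac{1}{600713}\right) = - \frac{952139}{1802139}$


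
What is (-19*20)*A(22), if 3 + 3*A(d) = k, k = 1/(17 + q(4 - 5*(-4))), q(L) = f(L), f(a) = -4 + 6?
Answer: 1120/3 ≈ 373.33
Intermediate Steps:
f(a) = 2
q(L) = 2
k = 1/19 (k = 1/(17 + 2) = 1/19 ≈ 0.052632)
A(d) = -56/57 (A(d) = -1 + (1/3)*(1/19) = -1 + 1/57 = -56/57)
(-19*20)*A(22) = -19*20*(-56/57) = -380*(-56/57) = 1120/3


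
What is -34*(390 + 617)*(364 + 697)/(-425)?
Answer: 2136854/25 ≈ 85474.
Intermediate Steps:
-34*(390 + 617)*(364 + 697)/(-425) = -34*1007*1061*(-1)/425 = -36326518*(-1)/425 = -34*(-1068427/425) = 2136854/25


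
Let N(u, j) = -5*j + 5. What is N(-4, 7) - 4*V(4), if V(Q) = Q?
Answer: -46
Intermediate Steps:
N(u, j) = 5 - 5*j
N(-4, 7) - 4*V(4) = (5 - 5*7) - 4*4 = (5 - 35) - 16 = -30 - 16 = -46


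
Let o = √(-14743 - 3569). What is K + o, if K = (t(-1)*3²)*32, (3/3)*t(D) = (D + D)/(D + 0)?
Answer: 576 + 2*I*√4578 ≈ 576.0 + 135.32*I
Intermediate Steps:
t(D) = 2 (t(D) = (D + D)/(D + 0) = (2*D)/D = 2)
o = 2*I*√4578 (o = √(-18312) = 2*I*√4578 ≈ 135.32*I)
K = 576 (K = (2*3²)*32 = (2*9)*32 = 18*32 = 576)
K + o = 576 + 2*I*√4578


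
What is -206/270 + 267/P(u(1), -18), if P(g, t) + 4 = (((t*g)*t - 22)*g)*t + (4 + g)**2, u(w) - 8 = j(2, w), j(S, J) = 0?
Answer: -7627973/9988380 ≈ -0.76368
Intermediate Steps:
u(w) = 8 (u(w) = 8 + 0 = 8)
P(g, t) = -4 + (4 + g)**2 + g*t*(-22 + g*t**2) (P(g, t) = -4 + ((((t*g)*t - 22)*g)*t + (4 + g)**2) = -4 + ((((g*t)*t - 22)*g)*t + (4 + g)**2) = -4 + (((g*t**2 - 22)*g)*t + (4 + g)**2) = -4 + (((-22 + g*t**2)*g)*t + (4 + g)**2) = -4 + ((g*(-22 + g*t**2))*t + (4 + g)**2) = -4 + (g*t*(-22 + g*t**2) + (4 + g)**2) = -4 + ((4 + g)**2 + g*t*(-22 + g*t**2)) = -4 + (4 + g)**2 + g*t*(-22 + g*t**2))
-206/270 + 267/P(u(1), -18) = -206/270 + 267/(-4 + (4 + 8)**2 + 8**2*(-18)**3 - 22*8*(-18)) = -206*1/270 + 267/(-4 + 12**2 + 64*(-5832) + 3168) = -103/135 + 267/(-4 + 144 - 373248 + 3168) = -103/135 + 267/(-369940) = -103/135 + 267*(-1/369940) = -103/135 - 267/369940 = -7627973/9988380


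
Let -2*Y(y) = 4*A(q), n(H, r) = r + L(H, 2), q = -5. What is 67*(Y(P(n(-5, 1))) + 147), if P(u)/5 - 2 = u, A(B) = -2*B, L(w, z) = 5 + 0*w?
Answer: 8509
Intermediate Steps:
L(w, z) = 5 (L(w, z) = 5 + 0 = 5)
n(H, r) = 5 + r (n(H, r) = r + 5 = 5 + r)
P(u) = 10 + 5*u
Y(y) = -20 (Y(y) = -2*(-2*(-5)) = -2*10 = -1/2*40 = -20)
67*(Y(P(n(-5, 1))) + 147) = 67*(-20 + 147) = 67*127 = 8509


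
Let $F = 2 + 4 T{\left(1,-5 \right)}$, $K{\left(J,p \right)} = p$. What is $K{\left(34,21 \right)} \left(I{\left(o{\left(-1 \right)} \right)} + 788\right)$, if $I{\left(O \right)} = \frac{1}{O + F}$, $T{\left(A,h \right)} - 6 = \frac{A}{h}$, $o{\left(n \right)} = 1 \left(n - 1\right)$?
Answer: $\frac{1919673}{116} \approx 16549.0$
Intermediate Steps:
$o{\left(n \right)} = -1 + n$ ($o{\left(n \right)} = 1 \left(-1 + n\right) = -1 + n$)
$T{\left(A,h \right)} = 6 + \frac{A}{h}$
$F = \frac{126}{5}$ ($F = 2 + 4 \left(6 + 1 \frac{1}{-5}\right) = 2 + 4 \left(6 + 1 \left(- \frac{1}{5}\right)\right) = 2 + 4 \left(6 - \frac{1}{5}\right) = 2 + 4 \cdot \frac{29}{5} = 2 + \frac{116}{5} = \frac{126}{5} \approx 25.2$)
$I{\left(O \right)} = \frac{1}{\frac{126}{5} + O}$ ($I{\left(O \right)} = \frac{1}{O + \frac{126}{5}} = \frac{1}{\frac{126}{5} + O}$)
$K{\left(34,21 \right)} \left(I{\left(o{\left(-1 \right)} \right)} + 788\right) = 21 \left(\frac{5}{126 + 5 \left(-1 - 1\right)} + 788\right) = 21 \left(\frac{5}{126 + 5 \left(-2\right)} + 788\right) = 21 \left(\frac{5}{126 - 10} + 788\right) = 21 \left(\frac{5}{116} + 788\right) = 21 \cdot \frac{91413}{116} = \frac{1919673}{116}$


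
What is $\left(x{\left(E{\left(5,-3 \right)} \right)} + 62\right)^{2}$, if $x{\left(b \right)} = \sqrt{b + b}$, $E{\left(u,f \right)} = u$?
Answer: $\left(62 + \sqrt{10}\right)^{2} \approx 4246.1$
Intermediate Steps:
$x{\left(b \right)} = \sqrt{2} \sqrt{b}$ ($x{\left(b \right)} = \sqrt{2 b} = \sqrt{2} \sqrt{b}$)
$\left(x{\left(E{\left(5,-3 \right)} \right)} + 62\right)^{2} = \left(\sqrt{2} \sqrt{5} + 62\right)^{2} = \left(\sqrt{10} + 62\right)^{2} = \left(62 + \sqrt{10}\right)^{2}$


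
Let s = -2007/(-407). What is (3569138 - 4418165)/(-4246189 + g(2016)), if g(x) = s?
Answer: 345553989/1728196916 ≈ 0.19995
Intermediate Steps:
s = 2007/407 (s = -2007*(-1/407) = 2007/407 ≈ 4.9312)
g(x) = 2007/407
(3569138 - 4418165)/(-4246189 + g(2016)) = (3569138 - 4418165)/(-4246189 + 2007/407) = -849027/(-1728196916/407) = -849027*(-407/1728196916) = 345553989/1728196916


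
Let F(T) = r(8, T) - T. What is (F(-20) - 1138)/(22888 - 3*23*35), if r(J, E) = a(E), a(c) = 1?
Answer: -1117/20473 ≈ -0.054560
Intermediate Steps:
r(J, E) = 1
F(T) = 1 - T
(F(-20) - 1138)/(22888 - 3*23*35) = ((1 - 1*(-20)) - 1138)/(22888 - 3*23*35) = ((1 + 20) - 1138)/(22888 - 69*35) = (21 - 1138)/(22888 - 2415) = -1117/20473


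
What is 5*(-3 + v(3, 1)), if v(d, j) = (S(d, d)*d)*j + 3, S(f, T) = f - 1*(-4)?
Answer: 105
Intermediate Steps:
S(f, T) = 4 + f (S(f, T) = f + 4 = 4 + f)
v(d, j) = 3 + d*j*(4 + d) (v(d, j) = ((4 + d)*d)*j + 3 = (d*(4 + d))*j + 3 = d*j*(4 + d) + 3 = 3 + d*j*(4 + d))
5*(-3 + v(3, 1)) = 5*(-3 + (3 + 3*1*(4 + 3))) = 5*(-3 + (3 + 3*1*7)) = 5*(-3 + (3 + 21)) = 5*(-3 + 24) = 5*21 = 105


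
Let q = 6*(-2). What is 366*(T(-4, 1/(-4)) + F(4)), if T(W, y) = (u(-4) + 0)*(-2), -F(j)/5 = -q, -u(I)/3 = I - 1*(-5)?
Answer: -19764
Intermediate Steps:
q = -12
u(I) = -15 - 3*I (u(I) = -3*(I - 1*(-5)) = -3*(I + 5) = -3*(5 + I) = -15 - 3*I)
F(j) = -60 (F(j) = -(-5)*(-12) = -5*12 = -60)
T(W, y) = 6 (T(W, y) = ((-15 - 3*(-4)) + 0)*(-2) = ((-15 + 12) + 0)*(-2) = (-3 + 0)*(-2) = -3*(-2) = 6)
366*(T(-4, 1/(-4)) + F(4)) = 366*(6 - 60) = 366*(-54) = -19764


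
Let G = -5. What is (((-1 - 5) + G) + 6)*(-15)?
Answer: 75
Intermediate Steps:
(((-1 - 5) + G) + 6)*(-15) = (((-1 - 5) - 5) + 6)*(-15) = ((-6 - 5) + 6)*(-15) = (-11 + 6)*(-15) = -5*(-15) = 75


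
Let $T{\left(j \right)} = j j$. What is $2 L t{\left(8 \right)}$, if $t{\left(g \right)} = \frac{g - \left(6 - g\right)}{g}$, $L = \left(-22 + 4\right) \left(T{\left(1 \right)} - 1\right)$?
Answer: $0$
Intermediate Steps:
$T{\left(j \right)} = j^{2}$
$L = 0$ ($L = \left(-22 + 4\right) \left(1^{2} - 1\right) = - 18 \left(1 - 1\right) = \left(-18\right) 0 = 0$)
$t{\left(g \right)} = \frac{-6 + 2 g}{g}$ ($t{\left(g \right)} = \frac{g + \left(-6 + g\right)}{g} = \frac{-6 + 2 g}{g}$)
$2 L t{\left(8 \right)} = 2 \cdot 0 \left(2 - \frac{6}{8}\right) = 0 \left(2 - \frac{3}{4}\right) = 0 \cdot \frac{5}{4} = 0$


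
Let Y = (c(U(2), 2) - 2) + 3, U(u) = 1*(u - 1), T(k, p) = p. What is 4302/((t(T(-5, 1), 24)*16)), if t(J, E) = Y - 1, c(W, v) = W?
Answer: 2151/8 ≈ 268.88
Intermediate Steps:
U(u) = -1 + u (U(u) = 1*(-1 + u) = -1 + u)
Y = 2 (Y = ((-1 + 2) - 2) + 3 = (1 - 2) + 3 = -1 + 3 = 2)
t(J, E) = 1 (t(J, E) = 2 - 1 = 1)
4302/((t(T(-5, 1), 24)*16)) = 4302/((1*16)) = 4302/16 = 4302*(1/16) = 2151/8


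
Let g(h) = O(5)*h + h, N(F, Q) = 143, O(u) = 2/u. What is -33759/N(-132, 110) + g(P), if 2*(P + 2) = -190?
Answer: -24172/65 ≈ -371.88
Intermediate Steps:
P = -97 (P = -2 + (1/2)*(-190) = -2 - 95 = -97)
g(h) = 7*h/5 (g(h) = (2/5)*h + h = (2*(1/5))*h + h = 2*h/5 + h = 7*h/5)
-33759/N(-132, 110) + g(P) = -33759/143 + (7/5)*(-97) = -33759*1/143 - 679/5 = -3069/13 - 679/5 = -24172/65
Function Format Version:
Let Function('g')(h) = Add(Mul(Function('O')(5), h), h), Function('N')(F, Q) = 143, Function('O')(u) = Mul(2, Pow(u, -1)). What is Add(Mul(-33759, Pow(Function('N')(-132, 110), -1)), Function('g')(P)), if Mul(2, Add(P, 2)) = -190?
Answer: Rational(-24172, 65) ≈ -371.88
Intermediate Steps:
P = -97 (P = Add(-2, Mul(Rational(1, 2), -190)) = Add(-2, -95) = -97)
Function('g')(h) = Mul(Rational(7, 5), h) (Function('g')(h) = Add(Mul(Mul(2, Pow(5, -1)), h), h) = Add(Mul(Mul(2, Rational(1, 5)), h), h) = Add(Mul(Rational(2, 5), h), h) = Mul(Rational(7, 5), h))
Add(Mul(-33759, Pow(Function('N')(-132, 110), -1)), Function('g')(P)) = Add(Mul(-33759, Pow(143, -1)), Mul(Rational(7, 5), -97)) = Add(Mul(-33759, Rational(1, 143)), Rational(-679, 5)) = Add(Rational(-3069, 13), Rational(-679, 5)) = Rational(-24172, 65)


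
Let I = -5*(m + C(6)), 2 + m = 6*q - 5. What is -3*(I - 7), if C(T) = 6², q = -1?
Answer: 366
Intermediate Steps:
C(T) = 36
m = -13 (m = -2 + (6*(-1) - 5) = -2 + (-6 - 5) = -2 - 11 = -13)
I = -115 (I = -5*(-13 + 36) = -5*23 = -115)
-3*(I - 7) = -3*(-115 - 7) = -3*(-122) = 366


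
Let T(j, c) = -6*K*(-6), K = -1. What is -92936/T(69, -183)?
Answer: 23234/9 ≈ 2581.6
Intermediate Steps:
T(j, c) = -36 (T(j, c) = -6*(-1)*(-6) = 6*(-6) = -36)
-92936/T(69, -183) = -92936/(-36) = -92936*(-1/36) = 23234/9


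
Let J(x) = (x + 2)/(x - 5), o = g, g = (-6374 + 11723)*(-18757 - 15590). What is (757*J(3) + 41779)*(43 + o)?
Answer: -7328029946190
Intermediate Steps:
g = -183722103 (g = 5349*(-34347) = -183722103)
o = -183722103
J(x) = (2 + x)/(-5 + x)
(757*J(3) + 41779)*(43 + o) = (757*((2 + 3)/(-5 + 3)) + 41779)*(43 - 183722103) = (757*(5/(-2)) + 41779)*(-183722060) = (757*(-1/2*5) + 41779)*(-183722060) = (757*(-5/2) + 41779)*(-183722060) = (-3785/2 + 41779)*(-183722060) = (79773/2)*(-183722060) = -7328029946190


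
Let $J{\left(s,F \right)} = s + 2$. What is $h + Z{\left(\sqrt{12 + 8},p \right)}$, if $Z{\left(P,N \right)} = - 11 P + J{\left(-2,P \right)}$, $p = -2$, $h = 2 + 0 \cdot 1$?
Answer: $2 - 22 \sqrt{5} \approx -47.193$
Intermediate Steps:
$J{\left(s,F \right)} = 2 + s$
$h = 2$ ($h = 2 + 0 = 2$)
$Z{\left(P,N \right)} = - 11 P$ ($Z{\left(P,N \right)} = - 11 P + \left(2 - 2\right) = - 11 P + 0 = - 11 P$)
$h + Z{\left(\sqrt{12 + 8},p \right)} = 2 - 11 \sqrt{12 + 8} = 2 - 11 \sqrt{20} = 2 - 11 \cdot 2 \sqrt{5} = 2 - 22 \sqrt{5}$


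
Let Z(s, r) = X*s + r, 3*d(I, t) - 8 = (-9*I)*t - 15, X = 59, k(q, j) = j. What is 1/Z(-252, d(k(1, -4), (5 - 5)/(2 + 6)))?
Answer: -3/44611 ≈ -6.7248e-5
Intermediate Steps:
d(I, t) = -7/3 - 3*I*t (d(I, t) = 8/3 + ((-9*I)*t - 15)/3 = 8/3 + (-9*I*t - 15)/3 = 8/3 + (-15 - 9*I*t)/3 = 8/3 + (-5 - 3*I*t) = -7/3 - 3*I*t)
Z(s, r) = r + 59*s (Z(s, r) = 59*s + r = r + 59*s)
1/Z(-252, d(k(1, -4), (5 - 5)/(2 + 6))) = 1/((-7/3 - 3*(-4)*(5 - 5)/(2 + 6)) + 59*(-252)) = 1/((-7/3 - 3*(-4)*0/8) - 14868) = 1/((-7/3 - 3*(-4)*0*(⅛)) - 14868) = 1/((-7/3 - 3*(-4)*0) - 14868) = 1/((-7/3 + 0) - 14868) = 1/(-7/3 - 14868) = 1/(-44611/3) = -3/44611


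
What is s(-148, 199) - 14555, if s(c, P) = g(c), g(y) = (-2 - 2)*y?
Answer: -13963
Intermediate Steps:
g(y) = -4*y
s(c, P) = -4*c
s(-148, 199) - 14555 = -4*(-148) - 14555 = 592 - 14555 = -13963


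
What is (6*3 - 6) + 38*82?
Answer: 3128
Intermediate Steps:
(6*3 - 6) + 38*82 = (18 - 6) + 3116 = 12 + 3116 = 3128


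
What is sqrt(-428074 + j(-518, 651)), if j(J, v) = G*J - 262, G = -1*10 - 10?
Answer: 2*I*sqrt(104494) ≈ 646.51*I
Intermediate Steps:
G = -20 (G = -10 - 10 = -20)
j(J, v) = -262 - 20*J (j(J, v) = -20*J - 262 = -262 - 20*J)
sqrt(-428074 + j(-518, 651)) = sqrt(-428074 + (-262 - 20*(-518))) = sqrt(-428074 + (-262 + 10360)) = sqrt(-428074 + 10098) = sqrt(-417976) = 2*I*sqrt(104494)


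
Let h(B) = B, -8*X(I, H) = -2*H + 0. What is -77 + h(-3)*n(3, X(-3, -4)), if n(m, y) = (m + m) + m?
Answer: -104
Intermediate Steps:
X(I, H) = H/4 (X(I, H) = -(-2*H + 0)/8 = -(-1)*H/4 = H/4)
n(m, y) = 3*m (n(m, y) = 2*m + m = 3*m)
-77 + h(-3)*n(3, X(-3, -4)) = -77 - 9*3 = -77 - 3*9 = -77 - 27 = -104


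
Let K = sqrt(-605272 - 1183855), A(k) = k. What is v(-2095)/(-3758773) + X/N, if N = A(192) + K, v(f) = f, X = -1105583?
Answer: -797878196243383/6863485669043 + 1105583*I*sqrt(1789127)/1825991 ≈ -116.25 + 809.87*I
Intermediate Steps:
K = I*sqrt(1789127) (K = sqrt(-1789127) = I*sqrt(1789127) ≈ 1337.6*I)
N = 192 + I*sqrt(1789127) ≈ 192.0 + 1337.6*I
v(-2095)/(-3758773) + X/N = -2095/(-3758773) - 1105583/(192 + I*sqrt(1789127)) = -2095*(-1/3758773) - 1105583/(192 + I*sqrt(1789127)) = 2095/3758773 - 1105583/(192 + I*sqrt(1789127))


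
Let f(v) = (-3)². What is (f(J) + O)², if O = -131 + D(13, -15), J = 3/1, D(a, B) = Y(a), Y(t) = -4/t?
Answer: 2528100/169 ≈ 14959.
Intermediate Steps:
D(a, B) = -4/a
J = 3 (J = 3*1 = 3)
f(v) = 9
O = -1707/13 (O = -131 - 4/13 = -1707/13 ≈ -131.31)
(f(J) + O)² = (9 - 1707/13)² = (-1590/13)² = 2528100/169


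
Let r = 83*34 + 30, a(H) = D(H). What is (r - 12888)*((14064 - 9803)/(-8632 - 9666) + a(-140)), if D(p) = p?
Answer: 12876092658/9149 ≈ 1.4074e+6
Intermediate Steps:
a(H) = H
r = 2852 (r = 2822 + 30 = 2852)
(r - 12888)*((14064 - 9803)/(-8632 - 9666) + a(-140)) = (2852 - 12888)*((14064 - 9803)/(-8632 - 9666) - 140) = -10036*(4261/(-18298) - 140) = -10036*(4261*(-1/18298) - 140) = -10036*(-4261/18298 - 140) = -10036*(-2565981/18298) = 12876092658/9149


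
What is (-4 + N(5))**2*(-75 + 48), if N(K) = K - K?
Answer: -432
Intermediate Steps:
N(K) = 0
(-4 + N(5))**2*(-75 + 48) = (-4 + 0)**2*(-75 + 48) = (-4)**2*(-27) = 16*(-27) = -432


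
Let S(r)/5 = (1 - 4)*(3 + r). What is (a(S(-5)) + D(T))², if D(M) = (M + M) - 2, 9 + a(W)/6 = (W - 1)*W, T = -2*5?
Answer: 26460736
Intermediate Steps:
S(r) = -45 - 15*r (S(r) = 5*((1 - 4)*(3 + r)) = 5*(-3*(3 + r)) = 5*(-9 - 3*r) = -45 - 15*r)
T = -10
a(W) = -54 + 6*W*(-1 + W) (a(W) = -54 + 6*((W - 1)*W) = -54 + 6*((-1 + W)*W) = -54 + 6*(W*(-1 + W)) = -54 + 6*W*(-1 + W))
D(M) = -2 + 2*M (D(M) = 2*M - 2 = -2 + 2*M)
(a(S(-5)) + D(T))² = ((-54 - 6*(-45 - 15*(-5)) + 6*(-45 - 15*(-5))²) + (-2 + 2*(-10)))² = ((-54 - 6*(-45 + 75) + 6*(-45 + 75)²) + (-2 - 20))² = ((-54 - 6*30 + 6*30²) - 22)² = ((-54 - 180 + 6*900) - 22)² = ((-54 - 180 + 5400) - 22)² = (5166 - 22)² = 5144² = 26460736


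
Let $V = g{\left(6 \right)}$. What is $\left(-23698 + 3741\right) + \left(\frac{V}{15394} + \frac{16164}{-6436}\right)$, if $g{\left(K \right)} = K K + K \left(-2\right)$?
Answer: $- \frac{247188011930}{12384473} \approx -19960.0$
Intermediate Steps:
$g{\left(K \right)} = K^{2} - 2 K$
$V = 24$ ($V = 6 \left(-2 + 6\right) = 6 \cdot 4 = 24$)
$\left(-23698 + 3741\right) + \left(\frac{V}{15394} + \frac{16164}{-6436}\right) = \left(-23698 + 3741\right) + \left(\frac{24}{15394} + \frac{16164}{-6436}\right) = -19957 + \left(24 \cdot \frac{1}{15394} + 16164 \left(- \frac{1}{6436}\right)\right) = -19957 + \left(\frac{12}{7697} - \frac{4041}{1609}\right) = -19957 - \frac{31084269}{12384473} = - \frac{247188011930}{12384473}$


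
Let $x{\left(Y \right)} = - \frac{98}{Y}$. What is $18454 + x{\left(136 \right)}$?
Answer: $\frac{1254823}{68} \approx 18453.0$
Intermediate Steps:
$18454 + x{\left(136 \right)} = 18454 - \frac{98}{136} = 18454 - \frac{49}{68} = \frac{1254823}{68}$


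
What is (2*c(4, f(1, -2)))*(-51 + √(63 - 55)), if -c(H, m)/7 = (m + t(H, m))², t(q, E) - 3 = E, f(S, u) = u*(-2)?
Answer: 86394 - 3388*√2 ≈ 81603.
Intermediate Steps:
f(S, u) = -2*u
t(q, E) = 3 + E
c(H, m) = -7*(3 + 2*m)² (c(H, m) = -7*(m + (3 + m))² = -7*(3 + 2*m)²)
(2*c(4, f(1, -2)))*(-51 + √(63 - 55)) = (2*(-7*(3 + 2*(-2*(-2)))²))*(-51 + √(63 - 55)) = (2*(-7*(3 + 2*4)²))*(-51 + √8) = (2*(-7*(3 + 8)²))*(-51 + 2*√2) = (2*(-7*11²))*(-51 + 2*√2) = (2*(-7*121))*(-51 + 2*√2) = (2*(-847))*(-51 + 2*√2) = -1694*(-51 + 2*√2) = 86394 - 3388*√2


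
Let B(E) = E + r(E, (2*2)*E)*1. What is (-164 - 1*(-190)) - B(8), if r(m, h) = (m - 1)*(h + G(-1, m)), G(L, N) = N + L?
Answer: -255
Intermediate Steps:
G(L, N) = L + N
r(m, h) = (-1 + m)*(-1 + h + m) (r(m, h) = (m - 1)*(h + (-1 + m)) = (-1 + m)*(-1 + h + m))
B(E) = 1 - 4*E + 4*E**2 + E*(-1 + E) (B(E) = E + (1 - 2*2*E - E + ((2*2)*E)*E + E*(-1 + E))*1 = E + (1 - 4*E - E + (4*E)*E + E*(-1 + E))*1 = E + (1 - 4*E - E + 4*E**2 + E*(-1 + E))*1 = E + (1 - 5*E + 4*E**2 + E*(-1 + E))*1 = E + (1 - 5*E + 4*E**2 + E*(-1 + E)) = 1 - 4*E + 4*E**2 + E*(-1 + E))
(-164 - 1*(-190)) - B(8) = (-164 - 1*(-190)) - (1 - 5*8 + 5*8**2) = (-164 + 190) - (1 - 40 + 5*64) = 26 - (1 - 40 + 320) = 26 - 1*281 = 26 - 281 = -255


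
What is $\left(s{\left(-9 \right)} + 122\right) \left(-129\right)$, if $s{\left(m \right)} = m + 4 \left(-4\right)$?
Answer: $-12513$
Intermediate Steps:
$s{\left(m \right)} = -16 + m$ ($s{\left(m \right)} = m - 16 = -16 + m$)
$\left(s{\left(-9 \right)} + 122\right) \left(-129\right) = \left(\left(-16 - 9\right) + 122\right) \left(-129\right) = \left(-25 + 122\right) \left(-129\right) = 97 \left(-129\right) = -12513$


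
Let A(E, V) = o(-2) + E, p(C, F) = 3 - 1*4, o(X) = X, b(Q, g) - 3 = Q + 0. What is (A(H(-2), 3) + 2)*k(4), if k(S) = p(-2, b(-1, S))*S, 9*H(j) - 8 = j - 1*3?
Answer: -4/3 ≈ -1.3333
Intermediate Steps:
b(Q, g) = 3 + Q (b(Q, g) = 3 + (Q + 0) = 3 + Q)
H(j) = 5/9 + j/9 (H(j) = 8/9 + (j - 1*3)/9 = 8/9 + (j - 3)/9 = 8/9 + (-3 + j)/9 = 8/9 + (-1/3 + j/9) = 5/9 + j/9)
p(C, F) = -1 (p(C, F) = 3 - 4 = -1)
k(S) = -S
A(E, V) = -2 + E
(A(H(-2), 3) + 2)*k(4) = ((-2 + (5/9 + (1/9)*(-2))) + 2)*(-1*4) = ((-2 + (5/9 - 2/9)) + 2)*(-4) = ((-2 + 1/3) + 2)*(-4) = (-5/3 + 2)*(-4) = (1/3)*(-4) = -4/3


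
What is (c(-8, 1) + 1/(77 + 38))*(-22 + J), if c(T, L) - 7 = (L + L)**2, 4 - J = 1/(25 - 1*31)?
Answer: -22577/115 ≈ -196.32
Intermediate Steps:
J = 25/6 (J = 4 - 1/(25 - 1*31) = 4 - 1/(25 - 31) = 4 - 1/(-6) = 4 - 1*(-1/6) = 4 + 1/6 = 25/6 ≈ 4.1667)
c(T, L) = 7 + 4*L**2 (c(T, L) = 7 + (L + L)**2 = 7 + (2*L)**2 = 7 + 4*L**2)
(c(-8, 1) + 1/(77 + 38))*(-22 + J) = ((7 + 4*1**2) + 1/(77 + 38))*(-22 + 25/6) = ((7 + 4*1) + 1/115)*(-107/6) = ((7 + 4) + 1/115)*(-107/6) = (11 + 1/115)*(-107/6) = (1266/115)*(-107/6) = -22577/115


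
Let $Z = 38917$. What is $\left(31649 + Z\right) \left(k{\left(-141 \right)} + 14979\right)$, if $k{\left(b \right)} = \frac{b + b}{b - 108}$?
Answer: $\frac{87738306666}{83} \approx 1.0571 \cdot 10^{9}$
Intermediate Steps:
$k{\left(b \right)} = \frac{2 b}{-108 + b}$
$\left(31649 + Z\right) \left(k{\left(-141 \right)} + 14979\right) = \left(31649 + 38917\right) \left(2 \left(-141\right) \frac{1}{-108 - 141} + 14979\right) = 70566 \left(2 \left(-141\right) \frac{1}{-249} + 14979\right) = 70566 \left(2 \left(-141\right) \left(- \frac{1}{249}\right) + 14979\right) = 70566 \left(\frac{94}{83} + 14979\right) = 70566 \cdot \frac{1243351}{83} = \frac{87738306666}{83}$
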